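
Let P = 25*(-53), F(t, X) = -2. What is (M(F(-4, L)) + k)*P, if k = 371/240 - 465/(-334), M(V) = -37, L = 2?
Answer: 361778795/8016 ≈ 45132.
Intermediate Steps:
k = 117757/40080 (k = 371*(1/240) - 465*(-1/334) = 371/240 + 465/334 = 117757/40080 ≈ 2.9380)
P = -1325
(M(F(-4, L)) + k)*P = (-37 + 117757/40080)*(-1325) = -1365203/40080*(-1325) = 361778795/8016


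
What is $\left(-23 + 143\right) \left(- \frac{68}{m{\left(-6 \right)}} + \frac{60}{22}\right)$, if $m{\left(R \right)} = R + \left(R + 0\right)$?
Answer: $\frac{11080}{11} \approx 1007.3$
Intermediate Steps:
$m{\left(R \right)} = 2 R$ ($m{\left(R \right)} = R + R = 2 R$)
$\left(-23 + 143\right) \left(- \frac{68}{m{\left(-6 \right)}} + \frac{60}{22}\right) = \left(-23 + 143\right) \left(- \frac{68}{2 \left(-6\right)} + \frac{60}{22}\right) = 120 \left(- \frac{68}{-12} + 60 \cdot \frac{1}{22}\right) = 120 \left(\left(-68\right) \left(- \frac{1}{12}\right) + \frac{30}{11}\right) = 120 \left(\frac{17}{3} + \frac{30}{11}\right) = 120 \cdot \frac{277}{33} = \frac{11080}{11}$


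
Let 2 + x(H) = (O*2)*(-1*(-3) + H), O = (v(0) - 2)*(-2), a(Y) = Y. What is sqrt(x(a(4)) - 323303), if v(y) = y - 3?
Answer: I*sqrt(323165) ≈ 568.48*I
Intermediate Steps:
v(y) = -3 + y
O = 10 (O = ((-3 + 0) - 2)*(-2) = (-3 - 2)*(-2) = -5*(-2) = 10)
x(H) = 58 + 20*H (x(H) = -2 + (10*2)*(-1*(-3) + H) = -2 + 20*(3 + H) = -2 + (60 + 20*H) = 58 + 20*H)
sqrt(x(a(4)) - 323303) = sqrt((58 + 20*4) - 323303) = sqrt((58 + 80) - 323303) = sqrt(138 - 323303) = sqrt(-323165) = I*sqrt(323165)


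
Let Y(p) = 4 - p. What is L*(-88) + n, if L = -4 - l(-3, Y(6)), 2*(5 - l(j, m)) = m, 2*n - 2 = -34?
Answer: 864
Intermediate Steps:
n = -16 (n = 1 + (½)*(-34) = 1 - 17 = -16)
l(j, m) = 5 - m/2
L = -10 (L = -4 - (5 - (4 - 1*6)/2) = -4 - (5 - (4 - 6)/2) = -4 - (5 - ½*(-2)) = -4 - (5 + 1) = -4 - 1*6 = -4 - 6 = -10)
L*(-88) + n = -10*(-88) - 16 = 880 - 16 = 864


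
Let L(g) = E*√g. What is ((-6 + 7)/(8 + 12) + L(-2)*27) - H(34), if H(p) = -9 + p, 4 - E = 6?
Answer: -499/20 - 54*I*√2 ≈ -24.95 - 76.368*I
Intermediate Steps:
E = -2 (E = 4 - 1*6 = 4 - 6 = -2)
L(g) = -2*√g
((-6 + 7)/(8 + 12) + L(-2)*27) - H(34) = ((-6 + 7)/(8 + 12) - 2*I*√2*27) - (-9 + 34) = (1/20 - 2*I*√2*27) - 1*25 = (1*(1/20) - 2*I*√2*27) - 25 = (1/20 - 54*I*√2) - 25 = -499/20 - 54*I*√2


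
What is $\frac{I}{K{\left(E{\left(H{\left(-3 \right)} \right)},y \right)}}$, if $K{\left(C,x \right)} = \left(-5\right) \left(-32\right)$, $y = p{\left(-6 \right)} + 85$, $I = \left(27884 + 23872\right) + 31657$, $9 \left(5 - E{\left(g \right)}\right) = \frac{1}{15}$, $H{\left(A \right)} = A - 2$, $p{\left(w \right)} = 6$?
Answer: $\frac{83413}{160} \approx 521.33$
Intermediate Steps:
$H{\left(A \right)} = -2 + A$ ($H{\left(A \right)} = A - 2 = -2 + A$)
$E{\left(g \right)} = \frac{674}{135}$ ($E{\left(g \right)} = 5 - \frac{1}{9 \cdot 15} = 5 - \frac{1}{135} = \frac{674}{135}$)
$I = 83413$ ($I = 51756 + 31657 = 83413$)
$y = 91$ ($y = 6 + 85 = 91$)
$K{\left(C,x \right)} = 160$
$\frac{I}{K{\left(E{\left(H{\left(-3 \right)} \right)},y \right)}} = \frac{83413}{160}$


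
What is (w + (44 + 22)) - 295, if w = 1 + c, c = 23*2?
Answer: -182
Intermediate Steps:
c = 46
w = 47 (w = 1 + 46 = 47)
(w + (44 + 22)) - 295 = (47 + (44 + 22)) - 295 = (47 + 66) - 295 = 113 - 295 = -182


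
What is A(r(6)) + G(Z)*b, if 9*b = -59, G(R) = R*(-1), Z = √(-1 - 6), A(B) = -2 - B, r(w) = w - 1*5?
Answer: -3 + 59*I*√7/9 ≈ -3.0 + 17.344*I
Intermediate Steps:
r(w) = -5 + w (r(w) = w - 5 = -5 + w)
Z = I*√7 (Z = √(-7) = I*√7 ≈ 2.6458*I)
G(R) = -R
b = -59/9 (b = (⅑)*(-59) = -59/9 ≈ -6.5556)
A(r(6)) + G(Z)*b = (-2 - (-5 + 6)) - I*√7*(-59/9) = (-2 - 1*1) - I*√7*(-59/9) = (-2 - 1) + 59*I*√7/9 = -3 + 59*I*√7/9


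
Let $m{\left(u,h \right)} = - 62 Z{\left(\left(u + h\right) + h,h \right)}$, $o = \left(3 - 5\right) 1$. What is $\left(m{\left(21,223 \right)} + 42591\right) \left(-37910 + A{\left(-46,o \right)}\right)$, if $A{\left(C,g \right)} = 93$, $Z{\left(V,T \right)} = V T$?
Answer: $242563948367$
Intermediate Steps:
$o = -2$ ($o = \left(-2\right) 1 = -2$)
$Z{\left(V,T \right)} = T V$
$m{\left(u,h \right)} = - 62 h \left(u + 2 h\right)$ ($m{\left(u,h \right)} = - 62 h \left(\left(u + h\right) + h\right) = - 62 h \left(\left(h + u\right) + h\right) = - 62 h \left(u + 2 h\right)$)
$\left(m{\left(21,223 \right)} + 42591\right) \left(-37910 + A{\left(-46,o \right)}\right) = \left(\left(-62\right) 223 \left(21 + 2 \cdot 223\right) + 42591\right) \left(-37910 + 93\right) = \left(\left(-62\right) 223 \left(21 + 446\right) + 42591\right) \left(-37817\right) = \left(\left(-62\right) 223 \cdot 467 + 42591\right) \left(-37817\right) = \left(-6456742 + 42591\right) \left(-37817\right) = \left(-6414151\right) \left(-37817\right) = 242563948367$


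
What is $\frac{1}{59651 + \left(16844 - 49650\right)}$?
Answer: $\frac{1}{26845} \approx 3.7251 \cdot 10^{-5}$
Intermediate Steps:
$\frac{1}{59651 + \left(16844 - 49650\right)} = \frac{1}{59651 - 32806} = \frac{1}{26845}$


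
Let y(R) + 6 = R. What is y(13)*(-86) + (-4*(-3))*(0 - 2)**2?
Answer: -554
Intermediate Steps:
y(R) = -6 + R
y(13)*(-86) + (-4*(-3))*(0 - 2)**2 = (-6 + 13)*(-86) + (-4*(-3))*(0 - 2)**2 = 7*(-86) + 12*(-2)**2 = -602 + 12*4 = -602 + 48 = -554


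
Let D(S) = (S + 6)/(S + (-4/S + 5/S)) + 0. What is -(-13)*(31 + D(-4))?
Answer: 6747/17 ≈ 396.88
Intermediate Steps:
D(S) = (6 + S)/(S + 1/S) (D(S) = (6 + S)/(S + 1/S) + 0 = (6 + S)/(S + 1/S))
-(-13)*(31 + D(-4)) = -(-13)*(31 - 4*(6 - 4)/(1 + (-4)²)) = -(-13)*(31 - 4*2/(1 + 16)) = -(-13)*(31 - 4*2/17) = -(-13)*(31 - 4*1/17*2) = -(-13)*(31 - 8/17) = -(-13)*519/17 = -1*(-6747/17) = 6747/17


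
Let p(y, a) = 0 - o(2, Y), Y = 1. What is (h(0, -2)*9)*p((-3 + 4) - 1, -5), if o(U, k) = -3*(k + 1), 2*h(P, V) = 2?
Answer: 54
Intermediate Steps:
h(P, V) = 1 (h(P, V) = (1/2)*2 = 1)
o(U, k) = -3 - 3*k (o(U, k) = -3*(1 + k) = -3 - 3*k)
p(y, a) = 6 (p(y, a) = 0 - (-3 - 3*1) = 0 - (-3 - 3) = 0 - 1*(-6) = 0 + 6 = 6)
(h(0, -2)*9)*p((-3 + 4) - 1, -5) = (1*9)*6 = 9*6 = 54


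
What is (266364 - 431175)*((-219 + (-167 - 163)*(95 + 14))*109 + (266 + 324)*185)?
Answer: 632124514761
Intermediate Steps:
(266364 - 431175)*((-219 + (-167 - 163)*(95 + 14))*109 + (266 + 324)*185) = -164811*((-219 - 330*109)*109 + 590*185) = -164811*((-219 - 35970)*109 + 109150) = -164811*(-36189*109 + 109150) = -164811*(-3944601 + 109150) = -164811*(-3835451) = 632124514761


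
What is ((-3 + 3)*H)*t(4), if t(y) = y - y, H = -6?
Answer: 0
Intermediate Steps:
t(y) = 0
((-3 + 3)*H)*t(4) = ((-3 + 3)*(-6))*0 = (0*(-6))*0 = 0*0 = 0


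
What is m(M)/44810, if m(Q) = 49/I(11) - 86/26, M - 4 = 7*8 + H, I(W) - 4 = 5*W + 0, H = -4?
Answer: -190/3436927 ≈ -5.5282e-5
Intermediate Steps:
I(W) = 4 + 5*W (I(W) = 4 + (5*W + 0) = 4 + 5*W)
M = 56 (M = 4 + (7*8 - 4) = 4 + (56 - 4) = 4 + 52 = 56)
m(Q) = -1900/767 (m(Q) = 49/(4 + 5*11) - 86/26 = 49/(4 + 55) - 86*1/26 = 49/59 - 43/13 = -1900/767)
m(M)/44810 = -1900/767/44810 = -1900/767*1/44810 = -190/3436927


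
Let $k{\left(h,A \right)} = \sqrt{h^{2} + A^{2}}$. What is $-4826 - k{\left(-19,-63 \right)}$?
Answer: $-4826 - \sqrt{4330} \approx -4891.8$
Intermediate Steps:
$k{\left(h,A \right)} = \sqrt{A^{2} + h^{2}}$
$-4826 - k{\left(-19,-63 \right)} = -4826 - \sqrt{\left(-63\right)^{2} + \left(-19\right)^{2}} = -4826 - \sqrt{3969 + 361} = -4826 - \sqrt{4330}$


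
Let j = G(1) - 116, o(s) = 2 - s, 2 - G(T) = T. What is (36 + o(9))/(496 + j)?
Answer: 29/381 ≈ 0.076115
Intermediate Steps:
G(T) = 2 - T
j = -115 (j = (2 - 1*1) - 116 = (2 - 1) - 116 = 1 - 116 = -115)
(36 + o(9))/(496 + j) = (36 + (2 - 1*9))/(496 - 115) = (36 + (2 - 9))/381 = (36 - 7)*(1/381) = 29*(1/381) = 29/381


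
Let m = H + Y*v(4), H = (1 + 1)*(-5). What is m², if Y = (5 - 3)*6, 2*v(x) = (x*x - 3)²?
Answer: 1008016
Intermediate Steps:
v(x) = (-3 + x²)²/2 (v(x) = (x*x - 3)²/2 = (x² - 3)²/2 = (-3 + x²)²/2)
H = -10 (H = 2*(-5) = -10)
Y = 12 (Y = 2*6 = 12)
m = 1004 (m = -10 + 12*((-3 + 4²)²/2) = -10 + 12*((-3 + 16)²/2) = -10 + 12*((½)*13²) = -10 + 12*((½)*169) = -10 + 12*(169/2) = -10 + 1014 = 1004)
m² = 1004² = 1008016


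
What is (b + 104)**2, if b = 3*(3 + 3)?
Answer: 14884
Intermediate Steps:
b = 18 (b = 3*6 = 18)
(b + 104)**2 = (18 + 104)**2 = 122**2 = 14884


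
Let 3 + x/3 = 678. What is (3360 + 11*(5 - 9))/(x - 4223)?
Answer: -1658/1099 ≈ -1.5086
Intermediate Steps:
x = 2025 (x = -9 + 3*678 = -9 + 2034 = 2025)
(3360 + 11*(5 - 9))/(x - 4223) = (3360 + 11*(5 - 9))/(2025 - 4223) = (3360 + 11*(-4))/(-2198) = (3360 - 44)*(-1/2198) = 3316*(-1/2198) = -1658/1099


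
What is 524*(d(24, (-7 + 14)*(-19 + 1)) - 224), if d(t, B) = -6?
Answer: -120520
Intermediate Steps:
524*(d(24, (-7 + 14)*(-19 + 1)) - 224) = 524*(-6 - 224) = 524*(-230) = -120520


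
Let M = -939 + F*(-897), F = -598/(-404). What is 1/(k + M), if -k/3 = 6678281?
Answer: -202/4047496167 ≈ -4.9907e-8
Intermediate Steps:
F = 299/202 (F = -598*(-1/404) = 299/202 ≈ 1.4802)
k = -20034843 (k = -3*6678281 = -20034843)
M = -457881/202 (M = -939 + (299/202)*(-897) = -939 - 268203/202 = -457881/202 ≈ -2266.7)
1/(k + M) = 1/(-20034843 - 457881/202) = 1/(-4047496167/202) = -202/4047496167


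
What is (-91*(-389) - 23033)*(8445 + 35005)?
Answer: 537302700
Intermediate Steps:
(-91*(-389) - 23033)*(8445 + 35005) = (35399 - 23033)*43450 = 12366*43450 = 537302700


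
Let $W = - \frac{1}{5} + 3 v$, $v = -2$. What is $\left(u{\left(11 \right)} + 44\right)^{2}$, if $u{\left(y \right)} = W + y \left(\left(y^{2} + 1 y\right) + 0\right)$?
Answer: $\frac{55487601}{25} \approx 2.2195 \cdot 10^{6}$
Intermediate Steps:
$W = - \frac{31}{5}$ ($W = - \frac{1}{5} + 3 \left(-2\right) = \left(-1\right) \frac{1}{5} - 6 = - \frac{1}{5} - 6 = - \frac{31}{5} \approx -6.2$)
$u{\left(y \right)} = - \frac{31}{5} + y \left(y + y^{2}\right)$ ($u{\left(y \right)} = - \frac{31}{5} + y \left(\left(y^{2} + 1 y\right) + 0\right) = - \frac{31}{5} + y \left(\left(y^{2} + y\right) + 0\right) = - \frac{31}{5} + y \left(\left(y + y^{2}\right) + 0\right) = - \frac{31}{5} + y \left(y + y^{2}\right)$)
$\left(u{\left(11 \right)} + 44\right)^{2} = \left(\left(- \frac{31}{5} + 11^{2} + 11^{3}\right) + 44\right)^{2} = \left(\left(- \frac{31}{5} + 121 + 1331\right) + 44\right)^{2} = \left(\frac{7229}{5} + 44\right)^{2} = \left(\frac{7449}{5}\right)^{2} = \frac{55487601}{25}$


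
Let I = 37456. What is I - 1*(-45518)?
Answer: 82974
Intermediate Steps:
I - 1*(-45518) = 37456 - 1*(-45518) = 37456 + 45518 = 82974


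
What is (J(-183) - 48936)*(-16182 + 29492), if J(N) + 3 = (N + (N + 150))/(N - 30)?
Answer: -46246886070/71 ≈ -6.5136e+8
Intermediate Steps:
J(N) = -3 + (150 + 2*N)/(-30 + N) (J(N) = -3 + (N + (N + 150))/(N - 30) = -3 + (N + (150 + N))/(-30 + N) = -3 + (150 + 2*N)/(-30 + N))
(J(-183) - 48936)*(-16182 + 29492) = ((240 - 1*(-183))/(-30 - 183) - 48936)*(-16182 + 29492) = ((240 + 183)/(-213) - 48936)*13310 = (-1/213*423 - 48936)*13310 = (-141/71 - 48936)*13310 = -3474597/71*13310 = -46246886070/71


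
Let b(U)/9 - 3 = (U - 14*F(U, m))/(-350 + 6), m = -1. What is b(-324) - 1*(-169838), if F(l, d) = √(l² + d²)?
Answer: 14609119/86 + 63*√104977/172 ≈ 1.6999e+5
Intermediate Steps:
F(l, d) = √(d² + l²)
b(U) = 27 - 9*U/344 + 63*√(1 + U²)/172 (b(U) = 27 + 9*((U - 14*√((-1)² + U²))/(-350 + 6)) = 27 + 9*((U - 14*√(1 + U²))/(-344)) = 27 + 9*((U - 14*√(1 + U²))*(-1/344)) = 27 + 9*(-U/344 + 7*√(1 + U²)/172) = 27 + (-9*U/344 + 63*√(1 + U²)/172) = 27 - 9*U/344 + 63*√(1 + U²)/172)
b(-324) - 1*(-169838) = (27 - 9/344*(-324) + 63*√(1 + (-324)²)/172) - 1*(-169838) = (27 + 729/86 + 63*√(1 + 104976)/172) + 169838 = (27 + 729/86 + 63*√104977/172) + 169838 = (3051/86 + 63*√104977/172) + 169838 = 14609119/86 + 63*√104977/172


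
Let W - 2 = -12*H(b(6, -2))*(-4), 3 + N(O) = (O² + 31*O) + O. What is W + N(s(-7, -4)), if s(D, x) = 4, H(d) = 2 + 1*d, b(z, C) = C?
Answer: 143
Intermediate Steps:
H(d) = 2 + d
N(O) = -3 + O² + 32*O (N(O) = -3 + ((O² + 31*O) + O) = -3 + (O² + 32*O) = -3 + O² + 32*O)
W = 2 (W = 2 - 12*(2 - 2)*(-4) = 2 - 12*0*(-4) = 2 + 0*(-4) = 2 + 0 = 2)
W + N(s(-7, -4)) = 2 + (-3 + 4² + 32*4) = 2 + (-3 + 16 + 128) = 2 + 141 = 143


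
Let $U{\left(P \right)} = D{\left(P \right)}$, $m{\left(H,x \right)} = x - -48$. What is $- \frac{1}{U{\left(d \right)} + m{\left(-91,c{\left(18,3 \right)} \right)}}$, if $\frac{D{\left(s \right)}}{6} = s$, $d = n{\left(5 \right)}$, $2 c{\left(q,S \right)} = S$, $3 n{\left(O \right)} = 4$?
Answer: $- \frac{2}{115} \approx -0.017391$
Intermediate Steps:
$n{\left(O \right)} = \frac{4}{3}$ ($n{\left(O \right)} = \frac{1}{3} \cdot 4 = \frac{4}{3}$)
$c{\left(q,S \right)} = \frac{S}{2}$
$d = \frac{4}{3} \approx 1.3333$
$D{\left(s \right)} = 6 s$
$m{\left(H,x \right)} = 48 + x$ ($m{\left(H,x \right)} = x + 48 = 48 + x$)
$U{\left(P \right)} = 6 P$
$- \frac{1}{U{\left(d \right)} + m{\left(-91,c{\left(18,3 \right)} \right)}} = - \frac{1}{6 \cdot \frac{4}{3} + \left(48 + \frac{1}{2} \cdot 3\right)} = - \frac{1}{8 + \left(48 + \frac{3}{2}\right)} = - \frac{1}{8 + \frac{99}{2}} = - \frac{1}{\frac{115}{2}} = \left(-1\right) \frac{2}{115} = - \frac{2}{115}$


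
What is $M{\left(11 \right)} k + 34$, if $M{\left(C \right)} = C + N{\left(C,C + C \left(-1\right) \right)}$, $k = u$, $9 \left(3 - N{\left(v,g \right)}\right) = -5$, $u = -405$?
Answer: $-5861$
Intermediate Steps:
$N{\left(v,g \right)} = \frac{32}{9}$ ($N{\left(v,g \right)} = 3 - - \frac{5}{9} = 3 + \frac{5}{9} = \frac{32}{9}$)
$k = -405$
$M{\left(C \right)} = \frac{32}{9} + C$ ($M{\left(C \right)} = C + \frac{32}{9} = \frac{32}{9} + C$)
$M{\left(11 \right)} k + 34 = \left(\frac{32}{9} + 11\right) \left(-405\right) + 34 = \frac{131}{9} \left(-405\right) + 34 = -5895 + 34 = -5861$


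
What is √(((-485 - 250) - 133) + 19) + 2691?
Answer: 2691 + I*√849 ≈ 2691.0 + 29.138*I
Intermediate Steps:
√(((-485 - 250) - 133) + 19) + 2691 = √((-735 - 133) + 19) + 2691 = √(-868 + 19) + 2691 = √(-849) + 2691 = I*√849 + 2691 = 2691 + I*√849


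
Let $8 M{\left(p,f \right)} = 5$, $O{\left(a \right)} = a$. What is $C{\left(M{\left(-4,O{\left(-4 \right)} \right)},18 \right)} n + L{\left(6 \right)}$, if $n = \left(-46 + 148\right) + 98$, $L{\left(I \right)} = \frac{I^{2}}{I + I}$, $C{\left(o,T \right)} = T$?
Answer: $3603$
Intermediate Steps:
$M{\left(p,f \right)} = \frac{5}{8}$ ($M{\left(p,f \right)} = \frac{1}{8} \cdot 5 = \frac{5}{8}$)
$L{\left(I \right)} = \frac{I}{2}$ ($L{\left(I \right)} = \frac{I^{2}}{2 I} = \frac{1}{2 I} I^{2} = \frac{I}{2}$)
$n = 200$ ($n = 102 + 98 = 200$)
$C{\left(M{\left(-4,O{\left(-4 \right)} \right)},18 \right)} n + L{\left(6 \right)} = 18 \cdot 200 + \frac{1}{2} \cdot 6 = 3600 + 3 = 3603$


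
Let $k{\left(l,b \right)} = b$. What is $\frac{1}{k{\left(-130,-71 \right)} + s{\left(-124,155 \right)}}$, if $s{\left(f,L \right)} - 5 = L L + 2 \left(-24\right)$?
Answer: $\frac{1}{23911} \approx 4.1822 \cdot 10^{-5}$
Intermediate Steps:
$s{\left(f,L \right)} = -43 + L^{2}$ ($s{\left(f,L \right)} = 5 + \left(L L + 2 \left(-24\right)\right) = 5 + \left(L^{2} - 48\right) = 5 + \left(-48 + L^{2}\right) = -43 + L^{2}$)
$\frac{1}{k{\left(-130,-71 \right)} + s{\left(-124,155 \right)}} = \frac{1}{-71 - \left(43 - 155^{2}\right)} = \frac{1}{-71 + \left(-43 + 24025\right)} = \frac{1}{-71 + 23982} = \frac{1}{23911}$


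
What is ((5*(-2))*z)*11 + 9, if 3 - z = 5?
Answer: 229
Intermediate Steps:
z = -2 (z = 3 - 1*5 = 3 - 5 = -2)
((5*(-2))*z)*11 + 9 = ((5*(-2))*(-2))*11 + 9 = -10*(-2)*11 + 9 = 20*11 + 9 = 220 + 9 = 229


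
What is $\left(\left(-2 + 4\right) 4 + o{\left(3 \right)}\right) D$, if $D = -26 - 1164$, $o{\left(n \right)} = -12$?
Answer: $4760$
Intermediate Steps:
$D = -1190$
$\left(\left(-2 + 4\right) 4 + o{\left(3 \right)}\right) D = \left(\left(-2 + 4\right) 4 - 12\right) \left(-1190\right) = \left(2 \cdot 4 - 12\right) \left(-1190\right) = \left(8 - 12\right) \left(-1190\right) = \left(-4\right) \left(-1190\right) = 4760$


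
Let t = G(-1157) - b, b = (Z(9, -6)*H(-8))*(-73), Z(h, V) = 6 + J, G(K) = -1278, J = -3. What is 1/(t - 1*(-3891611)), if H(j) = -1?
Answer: 1/3890114 ≈ 2.5706e-7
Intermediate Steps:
Z(h, V) = 3 (Z(h, V) = 6 - 3 = 3)
b = 219 (b = (3*(-1))*(-73) = -3*(-73) = 219)
t = -1497 (t = -1278 - 1*219 = -1278 - 219 = -1497)
1/(t - 1*(-3891611)) = 1/(-1497 - 1*(-3891611)) = 1/(-1497 + 3891611) = 1/3890114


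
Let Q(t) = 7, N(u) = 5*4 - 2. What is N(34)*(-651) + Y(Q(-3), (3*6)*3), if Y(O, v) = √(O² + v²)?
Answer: -11718 + √2965 ≈ -11664.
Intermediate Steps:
N(u) = 18 (N(u) = 20 - 2 = 18)
N(34)*(-651) + Y(Q(-3), (3*6)*3) = 18*(-651) + √(7² + ((3*6)*3)²) = -11718 + √(49 + (18*3)²) = -11718 + √(49 + 54²) = -11718 + √(49 + 2916) = -11718 + √2965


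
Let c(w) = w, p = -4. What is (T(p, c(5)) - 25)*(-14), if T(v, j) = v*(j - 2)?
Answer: 518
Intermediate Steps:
T(v, j) = v*(-2 + j)
(T(p, c(5)) - 25)*(-14) = (-4*(-2 + 5) - 25)*(-14) = (-4*3 - 25)*(-14) = (-12 - 25)*(-14) = -37*(-14) = 518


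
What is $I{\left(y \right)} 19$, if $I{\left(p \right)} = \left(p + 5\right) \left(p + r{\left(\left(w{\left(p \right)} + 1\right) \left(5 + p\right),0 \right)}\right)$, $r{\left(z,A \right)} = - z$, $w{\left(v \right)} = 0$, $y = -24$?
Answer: $1805$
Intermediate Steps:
$I{\left(p \right)} = -25 - 5 p$ ($I{\left(p \right)} = \left(p + 5\right) \left(p - \left(0 + 1\right) \left(5 + p\right)\right) = \left(5 + p\right) \left(p - 1 \left(5 + p\right)\right) = \left(5 + p\right) \left(p - \left(5 + p\right)\right) = \left(5 + p\right) \left(-5\right) = -25 - 5 p$)
$I{\left(y \right)} 19 = \left(-25 - -120\right) 19 = \left(-25 + 120\right) 19 = 95 \cdot 19 = 1805$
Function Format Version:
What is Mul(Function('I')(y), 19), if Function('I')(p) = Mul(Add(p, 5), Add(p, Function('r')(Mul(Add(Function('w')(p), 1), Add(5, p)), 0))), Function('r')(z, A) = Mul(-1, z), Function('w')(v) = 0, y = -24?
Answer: 1805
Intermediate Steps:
Function('I')(p) = Add(-25, Mul(-5, p)) (Function('I')(p) = Mul(Add(p, 5), Add(p, Mul(-1, Mul(Add(0, 1), Add(5, p))))) = Mul(Add(5, p), Add(p, Mul(-1, Mul(1, Add(5, p))))) = Mul(Add(5, p), Add(p, Mul(-1, Add(5, p)))) = Mul(Add(5, p), Add(p, Add(-5, Mul(-1, p)))) = Mul(Add(5, p), -5) = Add(-25, Mul(-5, p)))
Mul(Function('I')(y), 19) = Mul(Add(-25, Mul(-5, -24)), 19) = Mul(Add(-25, 120), 19) = Mul(95, 19) = 1805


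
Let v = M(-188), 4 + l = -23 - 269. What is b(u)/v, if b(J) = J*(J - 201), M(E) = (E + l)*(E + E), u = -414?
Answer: 127305/90992 ≈ 1.3991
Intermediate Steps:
l = -296 (l = -4 + (-23 - 269) = -4 - 292 = -296)
M(E) = 2*E*(-296 + E) (M(E) = (E - 296)*(E + E) = (-296 + E)*(2*E) = 2*E*(-296 + E))
b(J) = J*(-201 + J)
v = 181984 (v = 2*(-188)*(-296 - 188) = 2*(-188)*(-484) = 181984)
b(u)/v = -414*(-201 - 414)/181984 = -414*(-615)*(1/181984) = 254610*(1/181984) = 127305/90992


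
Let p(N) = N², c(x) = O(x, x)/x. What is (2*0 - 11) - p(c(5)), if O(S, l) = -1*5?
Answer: -12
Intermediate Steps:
O(S, l) = -5
c(x) = -5/x
(2*0 - 11) - p(c(5)) = (2*0 - 11) - (-5/5)² = (0 - 11) - (-5*⅕)² = -11 - 1*(-1)² = -11 - 1*1 = -11 - 1 = -12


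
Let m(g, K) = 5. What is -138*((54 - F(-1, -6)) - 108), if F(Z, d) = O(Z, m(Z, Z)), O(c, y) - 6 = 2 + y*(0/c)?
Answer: 8556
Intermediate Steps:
O(c, y) = 8 (O(c, y) = 6 + (2 + y*(0/c)) = 6 + (2 + y*0) = 6 + (2 + 0) = 6 + 2 = 8)
F(Z, d) = 8
-138*((54 - F(-1, -6)) - 108) = -138*((54 - 1*8) - 108) = -138*((54 - 8) - 108) = -138*(46 - 108) = -138*(-62) = 8556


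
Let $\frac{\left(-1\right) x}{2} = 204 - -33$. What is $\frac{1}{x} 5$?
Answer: $- \frac{5}{474} \approx -0.010549$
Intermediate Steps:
$x = -474$ ($x = - 2 \left(204 - -33\right) = - 2 \left(204 + 33\right) = \left(-2\right) 237 = -474$)
$\frac{1}{x} 5 = \frac{1}{-474} \cdot 5 = \left(- \frac{1}{474}\right) 5 = - \frac{5}{474}$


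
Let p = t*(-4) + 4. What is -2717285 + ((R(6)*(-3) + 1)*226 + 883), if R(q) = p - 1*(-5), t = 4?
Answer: -2711430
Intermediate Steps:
p = -12 (p = 4*(-4) + 4 = -16 + 4 = -12)
R(q) = -7 (R(q) = -12 - 1*(-5) = -12 + 5 = -7)
-2717285 + ((R(6)*(-3) + 1)*226 + 883) = -2717285 + ((-7*(-3) + 1)*226 + 883) = -2717285 + ((21 + 1)*226 + 883) = -2717285 + (22*226 + 883) = -2717285 + (4972 + 883) = -2717285 + 5855 = -2711430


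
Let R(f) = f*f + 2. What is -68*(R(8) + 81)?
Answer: -9996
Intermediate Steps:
R(f) = 2 + f² (R(f) = f² + 2 = 2 + f²)
-68*(R(8) + 81) = -68*((2 + 8²) + 81) = -68*((2 + 64) + 81) = -68*(66 + 81) = -68*147 = -9996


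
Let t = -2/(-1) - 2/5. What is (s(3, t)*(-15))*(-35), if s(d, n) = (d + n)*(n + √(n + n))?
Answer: 3864 + 1932*√5 ≈ 8184.1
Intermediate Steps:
t = 8/5 (t = -2*(-1) - 2*⅕ = 2 - ⅖ = 8/5 ≈ 1.6000)
s(d, n) = (d + n)*(n + √2*√n) (s(d, n) = (d + n)*(n + √(2*n)) = (d + n)*(n + √2*√n))
(s(3, t)*(-15))*(-35) = (((8/5)² + 3*(8/5) + √2*(8/5)^(3/2) + 3*√2*√(8/5))*(-15))*(-35) = ((64/25 + 24/5 + √2*(16*√10/25) + 3*√2*(2*√10/5))*(-15))*(-35) = ((64/25 + 24/5 + 32*√5/25 + 12*√5/5)*(-15))*(-35) = ((184/25 + 92*√5/25)*(-15))*(-35) = (-552/5 - 276*√5/5)*(-35) = 3864 + 1932*√5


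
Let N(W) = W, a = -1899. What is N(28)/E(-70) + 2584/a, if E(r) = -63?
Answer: -3428/1899 ≈ -1.8052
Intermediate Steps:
N(28)/E(-70) + 2584/a = 28/(-63) + 2584/(-1899) = 28*(-1/63) + 2584*(-1/1899) = -4/9 - 2584/1899 = -3428/1899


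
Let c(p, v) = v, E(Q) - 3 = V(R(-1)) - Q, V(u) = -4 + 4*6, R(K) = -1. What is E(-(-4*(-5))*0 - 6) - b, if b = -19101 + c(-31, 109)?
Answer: 19021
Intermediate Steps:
V(u) = 20 (V(u) = -4 + 24 = 20)
E(Q) = 23 - Q (E(Q) = 3 + (20 - Q) = 23 - Q)
b = -18992 (b = -19101 + 109 = -18992)
E(-(-4*(-5))*0 - 6) - b = (23 - (-(-4*(-5))*0 - 6)) - 1*(-18992) = (23 - (-20*0 - 6)) + 18992 = (23 - (-1*0 - 6)) + 18992 = (23 - (0 - 6)) + 18992 = (23 - 1*(-6)) + 18992 = (23 + 6) + 18992 = 29 + 18992 = 19021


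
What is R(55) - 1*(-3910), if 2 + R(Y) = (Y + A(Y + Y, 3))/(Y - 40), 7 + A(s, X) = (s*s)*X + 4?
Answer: 94972/15 ≈ 6331.5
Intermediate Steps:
A(s, X) = -3 + X*s² (A(s, X) = -7 + ((s*s)*X + 4) = -7 + (s²*X + 4) = -7 + (X*s² + 4) = -7 + (4 + X*s²) = -3 + X*s²)
R(Y) = -2 + (-3 + Y + 12*Y²)/(-40 + Y) (R(Y) = -2 + (Y + (-3 + 3*(Y + Y)²))/(Y - 40) = -2 + (Y + (-3 + 3*(2*Y)²))/(-40 + Y) = -2 + (Y + (-3 + 3*(4*Y²)))/(-40 + Y) = -2 + (Y + (-3 + 12*Y²))/(-40 + Y) = -2 + (-3 + Y + 12*Y²)/(-40 + Y))
R(55) - 1*(-3910) = (77 - 1*55 + 12*55²)/(-40 + 55) - 1*(-3910) = (77 - 55 + 12*3025)/15 + 3910 = (77 - 55 + 36300)/15 + 3910 = (1/15)*36322 + 3910 = 36322/15 + 3910 = 94972/15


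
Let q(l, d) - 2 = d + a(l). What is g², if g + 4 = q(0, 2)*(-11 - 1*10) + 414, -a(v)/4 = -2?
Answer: 24964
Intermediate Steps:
a(v) = 8 (a(v) = -4*(-2) = 8)
q(l, d) = 10 + d (q(l, d) = 2 + (d + 8) = 2 + (8 + d) = 10 + d)
g = 158 (g = -4 + ((10 + 2)*(-11 - 1*10) + 414) = -4 + (12*(-11 - 10) + 414) = -4 + (12*(-21) + 414) = -4 + (-252 + 414) = -4 + 162 = 158)
g² = 158² = 24964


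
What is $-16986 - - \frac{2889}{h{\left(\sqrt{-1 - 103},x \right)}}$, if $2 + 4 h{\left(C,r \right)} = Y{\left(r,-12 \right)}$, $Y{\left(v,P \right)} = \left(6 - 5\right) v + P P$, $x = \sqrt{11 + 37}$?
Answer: $- \frac{794508}{47} - \frac{108 \sqrt{3}}{47} \approx -16908.0$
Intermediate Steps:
$x = 4 \sqrt{3}$ ($x = \sqrt{48} = 4 \sqrt{3} \approx 6.9282$)
$Y{\left(v,P \right)} = v + P^{2}$ ($Y{\left(v,P \right)} = 1 v + P^{2} = v + P^{2}$)
$h{\left(C,r \right)} = \frac{71}{2} + \frac{r}{4}$ ($h{\left(C,r \right)} = - \frac{1}{2} + \frac{r + \left(-12\right)^{2}}{4} = - \frac{1}{2} + \frac{r + 144}{4} = - \frac{1}{2} + \frac{144 + r}{4} = - \frac{1}{2} + \left(36 + \frac{r}{4}\right) = \frac{71}{2} + \frac{r}{4}$)
$-16986 - - \frac{2889}{h{\left(\sqrt{-1 - 103},x \right)}} = -16986 - - \frac{2889}{\frac{71}{2} + \frac{4 \sqrt{3}}{4}} = -16986 - - \frac{2889}{\frac{71}{2} + \sqrt{3}} = -16986 + \frac{2889}{\frac{71}{2} + \sqrt{3}}$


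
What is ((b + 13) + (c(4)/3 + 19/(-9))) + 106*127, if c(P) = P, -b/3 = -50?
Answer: 122618/9 ≈ 13624.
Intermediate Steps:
b = 150 (b = -3*(-50) = 150)
((b + 13) + (c(4)/3 + 19/(-9))) + 106*127 = ((150 + 13) + (4/3 + 19/(-9))) + 106*127 = (163 + (4*(⅓) + 19*(-⅑))) + 13462 = (163 + (4/3 - 19/9)) + 13462 = (163 - 7/9) + 13462 = 1460/9 + 13462 = 122618/9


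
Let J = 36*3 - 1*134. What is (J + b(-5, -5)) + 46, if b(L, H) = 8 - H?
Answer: 33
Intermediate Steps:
J = -26 (J = 108 - 134 = -26)
(J + b(-5, -5)) + 46 = (-26 + (8 - 1*(-5))) + 46 = (-26 + (8 + 5)) + 46 = (-26 + 13) + 46 = -13 + 46 = 33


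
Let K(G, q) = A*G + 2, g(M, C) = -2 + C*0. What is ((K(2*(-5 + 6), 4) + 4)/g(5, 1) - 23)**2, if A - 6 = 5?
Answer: 1369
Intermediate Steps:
A = 11 (A = 6 + 5 = 11)
g(M, C) = -2 (g(M, C) = -2 + 0 = -2)
K(G, q) = 2 + 11*G (K(G, q) = 11*G + 2 = 2 + 11*G)
((K(2*(-5 + 6), 4) + 4)/g(5, 1) - 23)**2 = (((2 + 11*(2*(-5 + 6))) + 4)/(-2) - 23)**2 = (((2 + 11*(2*1)) + 4)*(-1/2) - 23)**2 = (((2 + 11*2) + 4)*(-1/2) - 23)**2 = (((2 + 22) + 4)*(-1/2) - 23)**2 = ((24 + 4)*(-1/2) - 23)**2 = (28*(-1/2) - 23)**2 = (-14 - 23)**2 = (-37)**2 = 1369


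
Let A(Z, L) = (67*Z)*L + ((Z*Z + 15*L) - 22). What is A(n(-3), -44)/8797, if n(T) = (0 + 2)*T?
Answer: 17042/8797 ≈ 1.9373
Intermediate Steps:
n(T) = 2*T
A(Z, L) = -22 + Z**2 + 15*L + 67*L*Z (A(Z, L) = 67*L*Z + ((Z**2 + 15*L) - 22) = 67*L*Z + (-22 + Z**2 + 15*L) = -22 + Z**2 + 15*L + 67*L*Z)
A(n(-3), -44)/8797 = (-22 + (2*(-3))**2 + 15*(-44) + 67*(-44)*(2*(-3)))/8797 = (-22 + (-6)**2 - 660 + 67*(-44)*(-6))*(1/8797) = (-22 + 36 - 660 + 17688)*(1/8797) = 17042*(1/8797) = 17042/8797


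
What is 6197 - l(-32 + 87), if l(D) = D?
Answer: 6142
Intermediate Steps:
6197 - l(-32 + 87) = 6197 - (-32 + 87) = 6197 - 1*55 = 6197 - 55 = 6142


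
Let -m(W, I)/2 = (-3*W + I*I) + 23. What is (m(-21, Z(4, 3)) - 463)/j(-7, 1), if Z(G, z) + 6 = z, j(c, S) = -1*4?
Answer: 653/4 ≈ 163.25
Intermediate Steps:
j(c, S) = -4
Z(G, z) = -6 + z
m(W, I) = -46 - 2*I**2 + 6*W (m(W, I) = -2*((-3*W + I*I) + 23) = -2*((-3*W + I**2) + 23) = -2*((I**2 - 3*W) + 23) = -2*(23 + I**2 - 3*W) = -46 - 2*I**2 + 6*W)
(m(-21, Z(4, 3)) - 463)/j(-7, 1) = ((-46 - 2*(-6 + 3)**2 + 6*(-21)) - 463)/(-4) = ((-46 - 2*(-3)**2 - 126) - 463)*(-1/4) = ((-46 - 2*9 - 126) - 463)*(-1/4) = ((-46 - 18 - 126) - 463)*(-1/4) = (-190 - 463)*(-1/4) = -653*(-1/4) = 653/4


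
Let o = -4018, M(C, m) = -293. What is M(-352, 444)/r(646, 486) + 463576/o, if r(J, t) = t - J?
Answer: -36497443/321440 ≈ -113.54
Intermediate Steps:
M(-352, 444)/r(646, 486) + 463576/o = -293/(486 - 1*646) + 463576/(-4018) = -293/(486 - 646) + 463576*(-1/4018) = -293/(-160) - 231788/2009 = -293*(-1/160) - 231788/2009 = 293/160 - 231788/2009 = -36497443/321440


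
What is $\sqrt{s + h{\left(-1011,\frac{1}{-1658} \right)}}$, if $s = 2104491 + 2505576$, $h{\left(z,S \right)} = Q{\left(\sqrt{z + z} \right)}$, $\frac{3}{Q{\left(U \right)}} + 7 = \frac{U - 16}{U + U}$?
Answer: $\sqrt{3} \sqrt{\frac{24587024 + 19976955 i \sqrt{2022}}{16 + 13 i \sqrt{2022}}} \approx 2147.1 - 2.9396 \cdot 10^{-6} i$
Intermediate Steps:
$Q{\left(U \right)} = \frac{3}{-7 + \frac{-16 + U}{2 U}}$ ($Q{\left(U \right)} = \frac{3}{-7 + \frac{U - 16}{U + U}} = \frac{3}{-7 + \frac{-16 + U}{2 U}}$)
$h{\left(z,S \right)} = - \frac{6 \sqrt{2} \sqrt{z}}{16 + 13 \sqrt{2} \sqrt{z}}$ ($h{\left(z,S \right)} = - \frac{6 \sqrt{z + z}}{16 + 13 \sqrt{z + z}} = - \frac{6 \sqrt{2 z}}{16 + 13 \sqrt{2 z}} = - \frac{6 \sqrt{2} \sqrt{z}}{16 + 13 \sqrt{2} \sqrt{z}}$)
$s = 4610067$
$\sqrt{s + h{\left(-1011,\frac{1}{-1658} \right)}} = \sqrt{4610067 - \frac{6 \sqrt{2} \sqrt{-1011}}{16 + 13 \sqrt{2} \sqrt{-1011}}} = \sqrt{4610067 - \frac{6 \sqrt{2} i \sqrt{1011}}{16 + 13 \sqrt{2} i \sqrt{1011}}} = \sqrt{4610067 - \frac{6 \sqrt{2} i \sqrt{1011}}{16 + 13 i \sqrt{2022}}} = \sqrt{4610067 - \frac{6 i \sqrt{2022}}{16 + 13 i \sqrt{2022}}}$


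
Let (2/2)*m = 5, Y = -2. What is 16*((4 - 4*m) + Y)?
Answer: -288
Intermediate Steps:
m = 5
16*((4 - 4*m) + Y) = 16*((4 - 4*5) - 2) = 16*((4 - 20) - 2) = 16*(-16 - 2) = 16*(-18) = -288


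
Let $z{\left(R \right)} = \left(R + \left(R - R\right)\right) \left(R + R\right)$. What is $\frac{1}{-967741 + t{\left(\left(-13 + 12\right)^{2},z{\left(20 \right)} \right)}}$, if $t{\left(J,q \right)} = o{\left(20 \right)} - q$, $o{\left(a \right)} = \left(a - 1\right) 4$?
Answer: $- \frac{1}{968465} \approx -1.0326 \cdot 10^{-6}$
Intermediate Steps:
$o{\left(a \right)} = -4 + 4 a$ ($o{\left(a \right)} = \left(-1 + a\right) 4 = -4 + 4 a$)
$z{\left(R \right)} = 2 R^{2}$ ($z{\left(R \right)} = \left(R + 0\right) 2 R = R 2 R = 2 R^{2}$)
$t{\left(J,q \right)} = 76 - q$ ($t{\left(J,q \right)} = \left(-4 + 4 \cdot 20\right) - q = \left(-4 + 80\right) - q = 76 - q$)
$\frac{1}{-967741 + t{\left(\left(-13 + 12\right)^{2},z{\left(20 \right)} \right)}} = \frac{1}{-967741 + \left(76 - 2 \cdot 20^{2}\right)} = \frac{1}{-967741 + \left(76 - 2 \cdot 400\right)} = \frac{1}{-967741 + \left(76 - 800\right)} = \frac{1}{-967741 - 724} = \frac{1}{-968465} = - \frac{1}{968465}$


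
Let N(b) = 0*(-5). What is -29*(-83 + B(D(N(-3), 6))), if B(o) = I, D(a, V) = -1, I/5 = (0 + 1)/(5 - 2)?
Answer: 7076/3 ≈ 2358.7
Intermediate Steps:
N(b) = 0
I = 5/3 (I = 5*((0 + 1)/(5 - 2)) = 5*(1/3) = 5/3 ≈ 1.6667)
B(o) = 5/3
-29*(-83 + B(D(N(-3), 6))) = -29*(-83 + 5/3) = -29*(-244/3) = 7076/3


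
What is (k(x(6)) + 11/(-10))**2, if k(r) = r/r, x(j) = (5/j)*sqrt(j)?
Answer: 1/100 ≈ 0.010000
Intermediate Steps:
x(j) = 5/sqrt(j)
k(r) = 1
(k(x(6)) + 11/(-10))**2 = (1 + 11/(-10))**2 = (1 + 11*(-1/10))**2 = (1 - 11/10)**2 = (-1/10)**2 = 1/100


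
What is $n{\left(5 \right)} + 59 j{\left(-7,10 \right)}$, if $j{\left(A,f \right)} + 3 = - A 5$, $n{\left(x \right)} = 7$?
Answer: $1895$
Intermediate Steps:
$j{\left(A,f \right)} = -3 - 5 A$ ($j{\left(A,f \right)} = -3 - A 5 = -3 - 5 A$)
$n{\left(5 \right)} + 59 j{\left(-7,10 \right)} = 7 + 59 \left(-3 - -35\right) = 7 + 59 \left(-3 + 35\right) = 7 + 59 \cdot 32 = 7 + 1888 = 1895$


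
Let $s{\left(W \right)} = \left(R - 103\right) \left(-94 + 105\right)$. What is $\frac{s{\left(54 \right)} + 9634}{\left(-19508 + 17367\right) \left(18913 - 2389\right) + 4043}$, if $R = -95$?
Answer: $- \frac{7456}{35373841} \approx -0.00021078$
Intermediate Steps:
$s{\left(W \right)} = -2178$ ($s{\left(W \right)} = \left(-95 - 103\right) \left(-94 + 105\right) = \left(-198\right) 11 = -2178$)
$\frac{s{\left(54 \right)} + 9634}{\left(-19508 + 17367\right) \left(18913 - 2389\right) + 4043} = \frac{-2178 + 9634}{\left(-19508 + 17367\right) \left(18913 - 2389\right) + 4043} = \frac{7456}{\left(-2141\right) 16524 + 4043} = \frac{7456}{-35377884 + 4043} = \frac{7456}{-35373841} = 7456 \left(- \frac{1}{35373841}\right) = - \frac{7456}{35373841}$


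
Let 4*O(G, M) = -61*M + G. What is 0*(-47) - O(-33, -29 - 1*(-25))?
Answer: -211/4 ≈ -52.750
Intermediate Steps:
O(G, M) = -61*M/4 + G/4 (O(G, M) = (-61*M + G)/4 = (G - 61*M)/4 = -61*M/4 + G/4)
0*(-47) - O(-33, -29 - 1*(-25)) = 0*(-47) - (-61*(-29 - 1*(-25))/4 + (¼)*(-33)) = 0 - (-61*(-29 + 25)/4 - 33/4) = 0 - (-61/4*(-4) - 33/4) = 0 - (61 - 33/4) = 0 - 1*211/4 = 0 - 211/4 = -211/4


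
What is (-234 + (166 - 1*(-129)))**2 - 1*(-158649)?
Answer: 162370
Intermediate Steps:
(-234 + (166 - 1*(-129)))**2 - 1*(-158649) = (-234 + (166 + 129))**2 + 158649 = (-234 + 295)**2 + 158649 = 61**2 + 158649 = 3721 + 158649 = 162370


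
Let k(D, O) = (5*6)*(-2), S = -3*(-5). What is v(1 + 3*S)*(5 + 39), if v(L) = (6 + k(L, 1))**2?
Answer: 128304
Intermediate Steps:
S = 15
k(D, O) = -60 (k(D, O) = 30*(-2) = -60)
v(L) = 2916 (v(L) = (6 - 60)**2 = (-54)**2 = 2916)
v(1 + 3*S)*(5 + 39) = 2916*(5 + 39) = 2916*44 = 128304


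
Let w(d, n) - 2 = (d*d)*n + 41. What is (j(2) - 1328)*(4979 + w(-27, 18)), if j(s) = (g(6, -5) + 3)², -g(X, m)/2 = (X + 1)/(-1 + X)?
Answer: -602362656/25 ≈ -2.4094e+7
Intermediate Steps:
g(X, m) = -2*(1 + X)/(-1 + X) (g(X, m) = -2*(X + 1)/(-1 + X) = -2*(1 + X)/(-1 + X))
j(s) = 1/25 (j(s) = (2*(-1 - 1*6)/(-1 + 6) + 3)² = (2*(-1 - 6)/5 + 3)² = (2*(⅕)*(-7) + 3)² = (-14/5 + 3)² = (⅕)² = 1/25)
w(d, n) = 43 + n*d² (w(d, n) = 2 + ((d*d)*n + 41) = 2 + (d²*n + 41) = 2 + (n*d² + 41) = 2 + (41 + n*d²) = 43 + n*d²)
(j(2) - 1328)*(4979 + w(-27, 18)) = (1/25 - 1328)*(4979 + (43 + 18*(-27)²)) = -33199*(4979 + (43 + 18*729))/25 = -33199*(4979 + (43 + 13122))/25 = -33199*(4979 + 13165)/25 = -33199/25*18144 = -602362656/25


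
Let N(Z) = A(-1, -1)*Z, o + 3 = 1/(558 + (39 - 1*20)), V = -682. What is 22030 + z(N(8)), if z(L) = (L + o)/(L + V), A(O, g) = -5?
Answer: 4588795315/208297 ≈ 22030.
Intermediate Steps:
o = -1730/577 (o = -3 + 1/(558 + (39 - 1*20)) = -3 + 1/(558 + (39 - 20)) = -3 + 1/(558 + 19) = -3 + 1/577 = -1730/577 ≈ -2.9983)
N(Z) = -5*Z
z(L) = (-1730/577 + L)/(-682 + L) (z(L) = (L - 1730/577)/(L - 682) = (-1730/577 + L)/(-682 + L))
22030 + z(N(8)) = 22030 + (-1730/577 - 5*8)/(-682 - 5*8) = 22030 + (-1730/577 - 40)/(-682 - 40) = 22030 - 24810/577/(-722) = 22030 - 1/722*(-24810/577) = 22030 + 12405/208297 = 4588795315/208297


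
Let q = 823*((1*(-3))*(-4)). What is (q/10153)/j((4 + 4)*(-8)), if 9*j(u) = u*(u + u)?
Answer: 22221/20793344 ≈ 0.0010687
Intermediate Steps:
q = 9876 (q = 823*(-3*(-4)) = 823*12 = 9876)
j(u) = 2*u²/9 (j(u) = (u*(u + u))/9 = (u*(2*u))/9 = (2*u²)/9 = 2*u²/9)
(q/10153)/j((4 + 4)*(-8)) = (9876/10153)/((2*((4 + 4)*(-8))²/9)) = (9876*(1/10153))/((2*(8*(-8))²/9)) = 9876/(10153*(((2/9)*(-64)²))) = 9876/(10153*(((2/9)*4096))) = 9876/(10153*(8192/9)) = (9876/10153)*(9/8192) = 22221/20793344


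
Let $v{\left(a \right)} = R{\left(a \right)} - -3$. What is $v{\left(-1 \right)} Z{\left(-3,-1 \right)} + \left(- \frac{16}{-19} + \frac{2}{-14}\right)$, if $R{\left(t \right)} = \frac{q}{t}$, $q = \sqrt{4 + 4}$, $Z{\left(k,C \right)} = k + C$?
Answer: $- \frac{1503}{133} + 8 \sqrt{2} \approx 0.012957$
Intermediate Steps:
$Z{\left(k,C \right)} = C + k$
$q = 2 \sqrt{2}$ ($q = \sqrt{8} = 2 \sqrt{2} \approx 2.8284$)
$R{\left(t \right)} = \frac{2 \sqrt{2}}{t}$
$v{\left(a \right)} = 3 + \frac{2 \sqrt{2}}{a}$ ($v{\left(a \right)} = \frac{2 \sqrt{2}}{a} - -3 = \frac{2 \sqrt{2}}{a} + 3 = 3 + \frac{2 \sqrt{2}}{a}$)
$v{\left(-1 \right)} Z{\left(-3,-1 \right)} + \left(- \frac{16}{-19} + \frac{2}{-14}\right) = \left(3 + \frac{2 \sqrt{2}}{-1}\right) \left(-1 - 3\right) + \left(- \frac{16}{-19} + \frac{2}{-14}\right) = \left(3 + 2 \sqrt{2} \left(-1\right)\right) \left(-4\right) + \left(\left(-16\right) \left(- \frac{1}{19}\right) + 2 \left(- \frac{1}{14}\right)\right) = \left(3 - 2 \sqrt{2}\right) \left(-4\right) + \left(\frac{16}{19} - \frac{1}{7}\right) = \left(-12 + 8 \sqrt{2}\right) + \frac{93}{133} = - \frac{1503}{133} + 8 \sqrt{2}$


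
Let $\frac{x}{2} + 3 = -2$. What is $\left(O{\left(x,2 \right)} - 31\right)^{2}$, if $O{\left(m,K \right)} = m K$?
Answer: $2601$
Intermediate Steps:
$x = -10$ ($x = -6 + 2 \left(-2\right) = -6 - 4 = -10$)
$O{\left(m,K \right)} = K m$
$\left(O{\left(x,2 \right)} - 31\right)^{2} = \left(2 \left(-10\right) - 31\right)^{2} = \left(-20 - 31\right)^{2} = \left(-51\right)^{2} = 2601$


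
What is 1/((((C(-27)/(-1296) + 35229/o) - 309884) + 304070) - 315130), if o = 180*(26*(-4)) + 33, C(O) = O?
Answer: -298992/95960245883 ≈ -3.1158e-6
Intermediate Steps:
o = -18687 (o = 180*(-104) + 33 = -18720 + 33 = -18687)
1/((((C(-27)/(-1296) + 35229/o) - 309884) + 304070) - 315130) = 1/((((-27/(-1296) + 35229/(-18687)) - 309884) + 304070) - 315130) = 1/((((-27*(-1/1296) + 35229*(-1/18687)) - 309884) + 304070) - 315130) = 1/((((1/48 - 11743/6229) - 309884) + 304070) - 315130) = 1/(((-557435/298992 - 309884) + 304070) - 315130) = 1/((-92653394363/298992 + 304070) - 315130) = 1/(-1738896923/298992 - 315130) = 1/(-95960245883/298992) = -298992/95960245883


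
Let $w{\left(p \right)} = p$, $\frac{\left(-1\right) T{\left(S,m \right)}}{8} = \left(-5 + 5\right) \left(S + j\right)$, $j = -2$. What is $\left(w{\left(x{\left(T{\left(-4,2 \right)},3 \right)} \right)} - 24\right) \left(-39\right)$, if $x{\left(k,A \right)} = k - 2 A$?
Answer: $1170$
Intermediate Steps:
$T{\left(S,m \right)} = 0$ ($T{\left(S,m \right)} = - 8 \left(-5 + 5\right) \left(S - 2\right) = - 8 \cdot 0 \left(-2 + S\right) = \left(-8\right) 0 = 0$)
$\left(w{\left(x{\left(T{\left(-4,2 \right)},3 \right)} \right)} - 24\right) \left(-39\right) = \left(\left(0 - 6\right) - 24\right) \left(-39\right) = \left(-6 - 24\right) \left(-39\right) = \left(-30\right) \left(-39\right) = 1170$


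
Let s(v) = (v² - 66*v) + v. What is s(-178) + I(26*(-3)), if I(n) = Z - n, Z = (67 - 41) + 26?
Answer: 43384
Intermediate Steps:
Z = 52 (Z = 26 + 26 = 52)
s(v) = v² - 65*v
I(n) = 52 - n
s(-178) + I(26*(-3)) = -178*(-65 - 178) + (52 - 26*(-3)) = -178*(-243) + (52 - 1*(-78)) = 43254 + (52 + 78) = 43254 + 130 = 43384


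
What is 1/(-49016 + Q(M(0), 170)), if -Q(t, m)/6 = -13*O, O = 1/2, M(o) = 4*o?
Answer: -1/48977 ≈ -2.0418e-5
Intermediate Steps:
O = ½ ≈ 0.50000
Q(t, m) = 39 (Q(t, m) = -(-78)/2 = -6*(-13/2) = 39)
1/(-49016 + Q(M(0), 170)) = 1/(-49016 + 39) = 1/(-48977) = -1/48977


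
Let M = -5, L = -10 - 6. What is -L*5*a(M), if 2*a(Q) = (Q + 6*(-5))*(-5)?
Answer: 7000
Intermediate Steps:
L = -16
a(Q) = 75 - 5*Q/2 (a(Q) = ((Q + 6*(-5))*(-5))/2 = ((Q - 30)*(-5))/2 = ((-30 + Q)*(-5))/2 = (150 - 5*Q)/2 = 75 - 5*Q/2)
-L*5*a(M) = -(-16*5)*(75 - 5/2*(-5)) = -(-80)*(75 + 25/2) = -(-80)*175/2 = -1*(-7000) = 7000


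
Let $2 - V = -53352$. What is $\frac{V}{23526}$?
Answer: $\frac{26677}{11763} \approx 2.2679$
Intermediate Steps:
$V = 53354$ ($V = 2 - -53352 = 2 + 53352 = 53354$)
$\frac{V}{23526} = \frac{53354}{23526} = 53354 \cdot \frac{1}{23526} = \frac{26677}{11763}$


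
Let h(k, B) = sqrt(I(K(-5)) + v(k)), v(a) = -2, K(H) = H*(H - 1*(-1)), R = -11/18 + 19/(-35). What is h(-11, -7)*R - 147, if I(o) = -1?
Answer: -147 - 727*I*sqrt(3)/630 ≈ -147.0 - 1.9987*I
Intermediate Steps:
R = -727/630 (R = -11*1/18 + 19*(-1/35) = -11/18 - 19/35 = -727/630 ≈ -1.1540)
K(H) = H*(1 + H) (K(H) = H*(H + 1) = H*(1 + H))
h(k, B) = I*sqrt(3) (h(k, B) = sqrt(-1 - 2) = sqrt(-3) = I*sqrt(3))
h(-11, -7)*R - 147 = (I*sqrt(3))*(-727/630) - 147 = -727*I*sqrt(3)/630 - 147 = -147 - 727*I*sqrt(3)/630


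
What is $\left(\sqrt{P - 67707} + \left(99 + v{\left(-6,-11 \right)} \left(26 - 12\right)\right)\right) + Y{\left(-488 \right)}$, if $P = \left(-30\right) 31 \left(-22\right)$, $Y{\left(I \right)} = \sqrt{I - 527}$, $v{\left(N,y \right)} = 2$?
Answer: $127 + i \sqrt{1015} + i \sqrt{47247} \approx 127.0 + 249.22 i$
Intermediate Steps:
$Y{\left(I \right)} = \sqrt{-527 + I}$
$P = 20460$ ($P = \left(-930\right) \left(-22\right) = 20460$)
$\left(\sqrt{P - 67707} + \left(99 + v{\left(-6,-11 \right)} \left(26 - 12\right)\right)\right) + Y{\left(-488 \right)} = \left(\sqrt{20460 - 67707} + \left(99 + 2 \left(26 - 12\right)\right)\right) + \sqrt{-527 - 488} = \left(\sqrt{-47247} + \left(99 + 2 \cdot 14\right)\right) + \sqrt{-1015} = \left(i \sqrt{47247} + \left(99 + 28\right)\right) + i \sqrt{1015} = \left(i \sqrt{47247} + 127\right) + i \sqrt{1015} = \left(127 + i \sqrt{47247}\right) + i \sqrt{1015} = 127 + i \sqrt{1015} + i \sqrt{47247}$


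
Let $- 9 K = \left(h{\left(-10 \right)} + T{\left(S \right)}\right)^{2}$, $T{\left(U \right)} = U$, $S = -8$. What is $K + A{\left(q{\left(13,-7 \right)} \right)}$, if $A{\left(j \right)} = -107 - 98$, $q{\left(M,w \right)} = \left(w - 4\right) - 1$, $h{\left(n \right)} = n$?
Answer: $-241$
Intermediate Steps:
$q{\left(M,w \right)} = -5 + w$ ($q{\left(M,w \right)} = \left(-4 + w\right) - 1 = -5 + w$)
$A{\left(j \right)} = -205$
$K = -36$ ($K = - \frac{\left(-10 - 8\right)^{2}}{9} = - \frac{\left(-18\right)^{2}}{9} = \left(- \frac{1}{9}\right) 324 = -36$)
$K + A{\left(q{\left(13,-7 \right)} \right)} = -36 - 205 = -241$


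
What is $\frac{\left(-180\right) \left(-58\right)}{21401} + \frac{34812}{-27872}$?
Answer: $- \frac{113506983}{149122168} \approx -0.76117$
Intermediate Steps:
$\frac{\left(-180\right) \left(-58\right)}{21401} + \frac{34812}{-27872} = 10440 \cdot \frac{1}{21401} + 34812 \left(- \frac{1}{27872}\right) = \frac{10440}{21401} - \frac{8703}{6968} = - \frac{113506983}{149122168}$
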